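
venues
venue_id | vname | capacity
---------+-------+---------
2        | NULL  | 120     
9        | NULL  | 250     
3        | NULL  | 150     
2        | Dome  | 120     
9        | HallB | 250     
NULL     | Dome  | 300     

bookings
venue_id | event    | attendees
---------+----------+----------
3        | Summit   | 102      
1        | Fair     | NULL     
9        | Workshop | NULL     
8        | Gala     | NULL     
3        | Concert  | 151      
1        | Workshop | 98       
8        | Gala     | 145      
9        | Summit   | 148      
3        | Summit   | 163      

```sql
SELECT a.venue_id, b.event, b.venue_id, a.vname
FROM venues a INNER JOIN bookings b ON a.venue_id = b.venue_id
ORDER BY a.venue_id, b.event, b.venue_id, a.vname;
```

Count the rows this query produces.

INNER JOIN keeps only pairs where the ON condition holds.
Matching on a.venue_id = b.venue_id. A NULL in a compared column never satisfies the condition.
Matched pairs: 7.
Total: 7 rows.

7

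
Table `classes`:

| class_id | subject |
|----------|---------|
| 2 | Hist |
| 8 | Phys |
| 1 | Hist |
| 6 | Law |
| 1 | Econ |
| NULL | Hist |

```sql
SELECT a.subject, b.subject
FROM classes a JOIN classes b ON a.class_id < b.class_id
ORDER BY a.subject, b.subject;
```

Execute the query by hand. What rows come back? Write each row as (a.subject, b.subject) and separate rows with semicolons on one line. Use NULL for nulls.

(Econ, Hist); (Econ, Law); (Econ, Phys); (Hist, Hist); (Hist, Law); (Hist, Law); (Hist, Phys); (Hist, Phys); (Law, Phys)

INNER JOIN keeps only pairs where the ON condition holds.
Matching on a.class_id < b.class_id. A NULL in a compared column never satisfies the condition.
Matched pairs: 9.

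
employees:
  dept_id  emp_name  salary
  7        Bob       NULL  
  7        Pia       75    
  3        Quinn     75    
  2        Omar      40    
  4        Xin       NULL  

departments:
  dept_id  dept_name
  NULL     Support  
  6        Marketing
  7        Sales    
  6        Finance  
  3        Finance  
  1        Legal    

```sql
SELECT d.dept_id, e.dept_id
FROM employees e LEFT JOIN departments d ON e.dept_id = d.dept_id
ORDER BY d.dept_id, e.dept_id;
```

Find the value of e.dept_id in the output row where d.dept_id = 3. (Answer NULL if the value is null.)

3

LEFT JOIN keeps every row from `employees`; unmatched rows get NULL for `departments`'s columns.
Matching on e.dept_id = d.dept_id. A NULL in a compared column never satisfies the condition.
- e row (dept_id=7): matches 1 d row(s) → 1 output row(s).
- e row (dept_id=7): matches 1 d row(s) → 1 output row(s).
- e row (dept_id=3): matches 1 d row(s) → 1 output row(s).
- e row (dept_id=2): no match → kept, d columns NULL.
- e row (dept_id=4): no match → kept, d columns NULL.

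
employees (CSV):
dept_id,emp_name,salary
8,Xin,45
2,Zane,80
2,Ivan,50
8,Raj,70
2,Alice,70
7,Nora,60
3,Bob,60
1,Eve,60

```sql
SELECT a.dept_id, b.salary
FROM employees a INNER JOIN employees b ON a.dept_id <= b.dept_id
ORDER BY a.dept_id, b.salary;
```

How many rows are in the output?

40

INNER JOIN keeps only pairs where the ON condition holds.
Matching on a.dept_id <= b.dept_id.
- a[0] dept_id=8 → 2 match(es) in b → 2 row(s).
- a[1] dept_id=2 → 7 match(es) in b → 7 row(s).
- a[2] dept_id=2 → 7 match(es) in b → 7 row(s).
- a[3] dept_id=8 → 2 match(es) in b → 2 row(s).
- a[4] dept_id=2 → 7 match(es) in b → 7 row(s).
- a[5] dept_id=7 → 3 match(es) in b → 3 row(s).
- a[6] dept_id=3 → 4 match(es) in b → 4 row(s).
- a[7] dept_id=1 → 8 match(es) in b → 8 row(s).
Total: 40 rows.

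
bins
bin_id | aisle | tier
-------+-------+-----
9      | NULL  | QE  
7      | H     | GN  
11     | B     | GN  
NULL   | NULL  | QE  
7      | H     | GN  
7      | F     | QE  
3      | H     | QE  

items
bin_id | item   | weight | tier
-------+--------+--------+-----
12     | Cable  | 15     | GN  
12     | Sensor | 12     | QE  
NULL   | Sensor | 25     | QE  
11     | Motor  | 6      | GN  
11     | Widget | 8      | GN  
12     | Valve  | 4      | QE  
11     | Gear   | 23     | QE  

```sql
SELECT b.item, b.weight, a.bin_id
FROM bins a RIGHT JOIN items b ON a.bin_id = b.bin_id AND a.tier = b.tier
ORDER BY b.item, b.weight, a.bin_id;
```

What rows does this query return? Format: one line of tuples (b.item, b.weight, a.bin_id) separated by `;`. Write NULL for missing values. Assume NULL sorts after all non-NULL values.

(Cable, 15, NULL); (Gear, 23, NULL); (Motor, 6, 11); (Sensor, 12, NULL); (Sensor, 25, NULL); (Valve, 4, NULL); (Widget, 8, 11)

RIGHT JOIN keeps every row from `items`; unmatched rows get NULL for `bins`'s columns.
Matching on a.bin_id = b.bin_id AND a.tier = b.tier. A NULL in a compared column never satisfies the condition.
- bin_id=9, tier=QE: no matching b row.
- bin_id=7, tier=GN: no matching b row.
- bin_id=11, tier=GN: 2 matching b row(s), so 2 row(s) emitted.
- bin_id=NULL, tier=QE: no matching b row.
- bin_id=7, tier=GN: no matching b row.
- bin_id=7, tier=QE: no matching b row.
- bin_id=3, tier=QE: no matching b row.
- 5 row(s) from b found no a partner → padded with NULL.
After projecting and ordering:
b.item | b.weight | a.bin_id
Cable | 15 | NULL
Gear | 23 | NULL
Motor | 6 | 11
Sensor | 12 | NULL
Sensor | 25 | NULL
Valve | 4 | NULL
Widget | 8 | 11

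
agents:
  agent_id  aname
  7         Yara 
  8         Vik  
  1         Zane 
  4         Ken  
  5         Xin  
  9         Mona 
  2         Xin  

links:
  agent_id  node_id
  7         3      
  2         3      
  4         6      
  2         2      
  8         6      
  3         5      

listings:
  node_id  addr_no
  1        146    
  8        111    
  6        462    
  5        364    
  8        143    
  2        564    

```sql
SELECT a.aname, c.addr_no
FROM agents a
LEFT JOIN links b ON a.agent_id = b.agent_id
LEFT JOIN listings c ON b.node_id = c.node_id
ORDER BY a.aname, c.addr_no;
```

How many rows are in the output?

8

Step 1 — a LEFT JOIN b on agent_id → 8 row(s).
Then LEFT JOIN `listings c` on node_id: each of those 8 rows is kept; rows whose b.node_id has no match in c get NULL for c's columns.
Result: 8 row(s).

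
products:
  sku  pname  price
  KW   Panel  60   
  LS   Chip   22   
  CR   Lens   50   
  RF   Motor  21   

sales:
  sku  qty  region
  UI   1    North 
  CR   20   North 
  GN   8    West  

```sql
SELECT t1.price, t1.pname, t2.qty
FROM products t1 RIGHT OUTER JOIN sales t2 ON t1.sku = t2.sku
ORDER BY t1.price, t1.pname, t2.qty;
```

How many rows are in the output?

3

RIGHT JOIN keeps every row from `sales`; unmatched rows get NULL for `products`'s columns.
Matching on t1.sku = t2.sku.
- t1 (sku=KW) has no partner in t2.
- t1 (sku=LS) has no partner in t2.
- t1 (sku=CR) pairs with 1 row(s) of t2.
- t1 (sku=RF) has no partner in t2.
- 2 row(s) from t2 found no t1 partner → padded with NULL.
Total: 1 matched + 2 padded = 3 rows.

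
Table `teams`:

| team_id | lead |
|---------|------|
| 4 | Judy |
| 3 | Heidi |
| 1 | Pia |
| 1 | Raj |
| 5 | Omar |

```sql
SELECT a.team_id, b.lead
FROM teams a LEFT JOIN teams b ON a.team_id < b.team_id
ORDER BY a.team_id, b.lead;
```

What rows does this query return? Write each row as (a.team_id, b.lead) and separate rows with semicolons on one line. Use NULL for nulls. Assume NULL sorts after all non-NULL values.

LEFT JOIN keeps every row from `teams a`; unmatched rows get NULL for `teams b`'s columns.
Matching on a.team_id < b.team_id.
Matched pairs: 9; unmatched a rows kept: 1.

(1, Heidi); (1, Heidi); (1, Judy); (1, Judy); (1, Omar); (1, Omar); (3, Judy); (3, Omar); (4, Omar); (5, NULL)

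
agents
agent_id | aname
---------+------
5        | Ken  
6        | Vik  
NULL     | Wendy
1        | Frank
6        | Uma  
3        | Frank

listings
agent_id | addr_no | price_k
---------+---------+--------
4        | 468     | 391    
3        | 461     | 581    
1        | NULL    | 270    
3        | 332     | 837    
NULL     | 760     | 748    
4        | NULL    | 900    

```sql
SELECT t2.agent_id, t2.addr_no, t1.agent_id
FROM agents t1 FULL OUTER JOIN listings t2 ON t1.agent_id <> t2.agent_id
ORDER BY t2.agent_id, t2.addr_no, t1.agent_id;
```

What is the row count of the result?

24

FULL OUTER JOIN keeps every row from both sides; unmatched rows get NULL for the other side's columns.
Matching on t1.agent_id <> t2.agent_id. A NULL in a compared column never satisfies the condition.
- t1 (agent_id=5) pairs with 5 row(s) of t2.
- t1 (agent_id=6) pairs with 5 row(s) of t2.
- t1 (agent_id=NULL) has no partner → padded with NULL.
- t1 (agent_id=1) pairs with 4 row(s) of t2.
- t1 (agent_id=6) pairs with 5 row(s) of t2.
- t1 (agent_id=3) pairs with 3 row(s) of t2.
- 1 row(s) from t2 found no t1 partner → padded with NULL.
Total: 22 matched + 2 padded = 24 rows.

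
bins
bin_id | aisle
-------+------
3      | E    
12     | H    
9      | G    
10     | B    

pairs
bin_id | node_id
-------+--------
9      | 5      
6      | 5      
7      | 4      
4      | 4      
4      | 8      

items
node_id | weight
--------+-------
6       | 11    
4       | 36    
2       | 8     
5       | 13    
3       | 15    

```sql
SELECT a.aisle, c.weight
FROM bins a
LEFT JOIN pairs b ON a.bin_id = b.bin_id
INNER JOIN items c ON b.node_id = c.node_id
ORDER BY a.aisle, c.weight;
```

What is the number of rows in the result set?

1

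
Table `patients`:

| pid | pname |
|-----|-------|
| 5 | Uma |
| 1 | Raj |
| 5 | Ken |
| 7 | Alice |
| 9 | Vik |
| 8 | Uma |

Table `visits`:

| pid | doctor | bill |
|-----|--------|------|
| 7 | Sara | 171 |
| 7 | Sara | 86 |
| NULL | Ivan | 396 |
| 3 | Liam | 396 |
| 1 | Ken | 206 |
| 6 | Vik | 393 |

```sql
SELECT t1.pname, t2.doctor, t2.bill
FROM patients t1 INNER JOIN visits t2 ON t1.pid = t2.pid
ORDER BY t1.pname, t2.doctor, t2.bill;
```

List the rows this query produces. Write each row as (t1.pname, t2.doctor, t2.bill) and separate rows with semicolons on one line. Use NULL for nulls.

(Alice, Sara, 86); (Alice, Sara, 171); (Raj, Ken, 206)

INNER JOIN keeps only pairs where the ON condition holds.
Matching on t1.pid = t2.pid. A NULL in a compared column never satisfies the condition.
- pid=5: no matching t2 row, dropped.
- pid=1: 1 matching t2 row(s), so 1 row(s) emitted.
- pid=5: no matching t2 row, dropped.
- pid=7: 2 matching t2 row(s), so 2 row(s) emitted.
- pid=9: no matching t2 row, dropped.
- pid=8: no matching t2 row, dropped.
After projecting and ordering:
t1.pname | t2.doctor | t2.bill
Alice | Sara | 86
Alice | Sara | 171
Raj | Ken | 206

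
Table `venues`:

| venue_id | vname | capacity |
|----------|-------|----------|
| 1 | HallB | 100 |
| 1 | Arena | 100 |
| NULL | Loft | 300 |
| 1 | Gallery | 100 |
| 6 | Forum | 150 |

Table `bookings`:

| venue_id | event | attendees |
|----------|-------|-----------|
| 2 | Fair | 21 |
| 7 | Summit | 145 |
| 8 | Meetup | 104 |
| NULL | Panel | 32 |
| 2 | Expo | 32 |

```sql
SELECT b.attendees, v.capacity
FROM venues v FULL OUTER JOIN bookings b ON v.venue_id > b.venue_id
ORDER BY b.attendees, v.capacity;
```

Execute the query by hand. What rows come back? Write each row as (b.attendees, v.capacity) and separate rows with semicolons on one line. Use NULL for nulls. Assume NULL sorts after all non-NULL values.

FULL OUTER JOIN keeps every row from both sides; unmatched rows get NULL for the other side's columns.
Matching on v.venue_id > b.venue_id. A NULL in a compared column never satisfies the condition.
Matched pairs: 2; unmatched v rows kept: 4; unmatched b rows kept: 3.

(21, 150); (32, 150); (32, NULL); (104, NULL); (145, NULL); (NULL, 100); (NULL, 100); (NULL, 100); (NULL, 300)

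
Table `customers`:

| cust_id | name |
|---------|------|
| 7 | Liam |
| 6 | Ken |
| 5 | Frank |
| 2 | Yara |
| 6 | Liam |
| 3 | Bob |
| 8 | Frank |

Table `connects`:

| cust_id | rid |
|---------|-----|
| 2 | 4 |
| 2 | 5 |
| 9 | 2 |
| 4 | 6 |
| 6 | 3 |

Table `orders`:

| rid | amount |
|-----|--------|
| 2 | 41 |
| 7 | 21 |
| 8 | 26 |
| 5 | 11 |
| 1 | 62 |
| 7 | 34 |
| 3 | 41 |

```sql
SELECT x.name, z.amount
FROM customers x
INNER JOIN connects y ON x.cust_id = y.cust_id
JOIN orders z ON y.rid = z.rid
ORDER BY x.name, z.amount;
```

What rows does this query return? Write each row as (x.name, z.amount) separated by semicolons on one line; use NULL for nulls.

(Ken, 41); (Liam, 41); (Yara, 11)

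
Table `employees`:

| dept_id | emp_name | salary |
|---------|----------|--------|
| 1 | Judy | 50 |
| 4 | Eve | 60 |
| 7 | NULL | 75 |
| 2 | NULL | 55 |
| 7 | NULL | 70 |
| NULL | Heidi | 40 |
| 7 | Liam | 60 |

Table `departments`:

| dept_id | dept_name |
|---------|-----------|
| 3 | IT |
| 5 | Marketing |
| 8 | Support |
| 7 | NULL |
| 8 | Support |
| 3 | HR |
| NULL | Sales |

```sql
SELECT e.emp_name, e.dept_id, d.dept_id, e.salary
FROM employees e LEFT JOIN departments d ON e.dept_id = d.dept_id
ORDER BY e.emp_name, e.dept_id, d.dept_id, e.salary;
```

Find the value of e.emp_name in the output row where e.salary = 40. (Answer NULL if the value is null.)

LEFT JOIN keeps every row from `employees`; unmatched rows get NULL for `departments`'s columns.
Matching on e.dept_id = d.dept_id. A NULL in a compared column never satisfies the condition.
- e[0] dept_id=1 → no match; kept with NULLs on the d side.
- e[1] dept_id=4 → no match; kept with NULLs on the d side.
- e[2] dept_id=7 → 1 match(es) in d → 1 row(s).
- e[3] dept_id=2 → no match; kept with NULLs on the d side.
- e[4] dept_id=7 → 1 match(es) in d → 1 row(s).
- e[5] dept_id=NULL → no match; kept with NULLs on the d side.
- e[6] dept_id=7 → 1 match(es) in d → 1 row(s).

Heidi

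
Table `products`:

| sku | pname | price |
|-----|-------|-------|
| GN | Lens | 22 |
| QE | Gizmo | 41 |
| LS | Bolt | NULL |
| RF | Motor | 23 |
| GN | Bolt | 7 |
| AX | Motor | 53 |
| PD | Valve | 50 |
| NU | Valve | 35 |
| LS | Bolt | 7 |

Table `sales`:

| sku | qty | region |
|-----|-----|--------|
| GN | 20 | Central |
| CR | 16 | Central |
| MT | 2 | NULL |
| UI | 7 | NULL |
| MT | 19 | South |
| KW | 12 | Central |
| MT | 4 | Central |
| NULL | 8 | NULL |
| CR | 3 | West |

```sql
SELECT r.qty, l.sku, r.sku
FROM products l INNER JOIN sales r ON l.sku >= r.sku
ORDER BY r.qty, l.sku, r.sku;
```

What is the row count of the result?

42

INNER JOIN keeps only pairs where the ON condition holds.
Matching on l.sku >= r.sku. A NULL in a compared column never satisfies the condition.
- l row (sku=GN): matches 3 r row(s) → 3 output row(s).
- l row (sku=QE): matches 7 r row(s) → 7 output row(s).
- l row (sku=LS): matches 4 r row(s) → 4 output row(s).
- l row (sku=RF): matches 7 r row(s) → 7 output row(s).
- l row (sku=GN): matches 3 r row(s) → 3 output row(s).
- l row (sku=AX): no match → dropped.
- l row (sku=PD): matches 7 r row(s) → 7 output row(s).
- l row (sku=NU): matches 7 r row(s) → 7 output row(s).
- l row (sku=LS): matches 4 r row(s) → 4 output row(s).
Total: 42 rows.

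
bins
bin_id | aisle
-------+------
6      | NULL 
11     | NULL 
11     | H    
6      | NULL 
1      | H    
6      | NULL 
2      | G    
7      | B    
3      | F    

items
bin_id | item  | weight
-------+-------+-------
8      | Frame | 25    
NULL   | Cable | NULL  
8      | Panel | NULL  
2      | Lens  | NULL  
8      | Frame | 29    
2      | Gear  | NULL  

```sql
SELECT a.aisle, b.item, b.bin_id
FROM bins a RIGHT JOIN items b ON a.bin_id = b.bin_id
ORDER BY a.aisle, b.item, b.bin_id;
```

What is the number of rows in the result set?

RIGHT JOIN keeps every row from `items`; unmatched rows get NULL for `bins`'s columns.
Matching on a.bin_id = b.bin_id. A NULL in a compared column never satisfies the condition.
- a (bin_id=6) has no partner in b.
- a (bin_id=11) has no partner in b.
- a (bin_id=11) has no partner in b.
- a (bin_id=6) has no partner in b.
- a (bin_id=1) has no partner in b.
- a (bin_id=6) has no partner in b.
- a (bin_id=2) pairs with 2 row(s) of b.
- a (bin_id=7) has no partner in b.
- a (bin_id=3) has no partner in b.
- 4 row(s) from b found no a partner → padded with NULL.
Total: 2 matched + 4 padded = 6 rows.

6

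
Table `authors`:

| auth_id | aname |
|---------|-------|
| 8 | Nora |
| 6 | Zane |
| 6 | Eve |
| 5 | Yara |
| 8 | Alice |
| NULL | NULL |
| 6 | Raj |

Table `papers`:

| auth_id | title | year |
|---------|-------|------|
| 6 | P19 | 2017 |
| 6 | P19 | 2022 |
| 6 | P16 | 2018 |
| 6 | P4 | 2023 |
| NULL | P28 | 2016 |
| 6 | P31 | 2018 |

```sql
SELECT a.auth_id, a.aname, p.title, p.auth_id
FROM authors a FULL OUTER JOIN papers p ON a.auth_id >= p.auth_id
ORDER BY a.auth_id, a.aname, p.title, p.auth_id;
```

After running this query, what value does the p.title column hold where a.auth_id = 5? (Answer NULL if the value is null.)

FULL OUTER JOIN keeps every row from both sides; unmatched rows get NULL for the other side's columns.
Matching on a.auth_id >= p.auth_id. A NULL in a compared column never satisfies the condition.
Matched pairs: 25; unmatched a rows kept: 2; unmatched p rows kept: 1.

NULL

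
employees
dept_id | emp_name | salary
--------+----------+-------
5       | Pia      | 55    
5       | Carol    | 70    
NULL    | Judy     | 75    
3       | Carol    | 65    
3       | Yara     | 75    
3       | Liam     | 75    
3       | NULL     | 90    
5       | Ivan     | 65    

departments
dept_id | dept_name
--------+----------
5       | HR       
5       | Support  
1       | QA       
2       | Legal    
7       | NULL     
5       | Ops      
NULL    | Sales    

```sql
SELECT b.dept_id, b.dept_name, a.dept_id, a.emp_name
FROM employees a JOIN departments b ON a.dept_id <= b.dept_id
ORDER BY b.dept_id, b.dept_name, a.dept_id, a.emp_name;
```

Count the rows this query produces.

28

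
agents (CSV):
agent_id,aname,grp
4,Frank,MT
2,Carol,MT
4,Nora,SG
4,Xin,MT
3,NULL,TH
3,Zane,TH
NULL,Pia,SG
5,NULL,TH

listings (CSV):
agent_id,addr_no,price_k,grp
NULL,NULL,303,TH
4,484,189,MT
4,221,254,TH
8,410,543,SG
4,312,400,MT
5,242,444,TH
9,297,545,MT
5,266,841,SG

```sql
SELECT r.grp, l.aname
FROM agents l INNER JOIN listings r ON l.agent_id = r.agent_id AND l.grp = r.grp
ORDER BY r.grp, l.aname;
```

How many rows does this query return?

5

INNER JOIN keeps only pairs where the ON condition holds.
Matching on l.agent_id = r.agent_id AND l.grp = r.grp. A NULL in a compared column never satisfies the condition.
- agent_id=4, grp=MT: 2 matching r row(s), so 2 row(s) emitted.
- agent_id=2, grp=MT: no matching r row, dropped.
- agent_id=4, grp=SG: no matching r row, dropped.
- agent_id=4, grp=MT: 2 matching r row(s), so 2 row(s) emitted.
- agent_id=3, grp=TH: no matching r row, dropped.
- agent_id=3, grp=TH: no matching r row, dropped.
- agent_id=NULL, grp=SG: no matching r row, dropped.
- agent_id=5, grp=TH: 1 matching r row(s), so 1 row(s) emitted.
Total: 5 rows.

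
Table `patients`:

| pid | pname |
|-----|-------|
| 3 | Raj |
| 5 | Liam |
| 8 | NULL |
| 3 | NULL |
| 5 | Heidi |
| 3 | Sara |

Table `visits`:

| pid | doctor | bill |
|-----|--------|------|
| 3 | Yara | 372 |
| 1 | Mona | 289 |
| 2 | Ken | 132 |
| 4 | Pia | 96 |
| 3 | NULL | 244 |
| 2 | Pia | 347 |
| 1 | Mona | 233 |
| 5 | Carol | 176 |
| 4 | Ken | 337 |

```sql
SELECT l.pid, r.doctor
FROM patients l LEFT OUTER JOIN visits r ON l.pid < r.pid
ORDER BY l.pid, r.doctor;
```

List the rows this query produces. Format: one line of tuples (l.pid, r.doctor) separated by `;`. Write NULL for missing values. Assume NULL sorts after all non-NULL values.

LEFT JOIN keeps every row from `patients`; unmatched rows get NULL for `visits`'s columns.
Matching on l.pid < r.pid.
- l row (pid=3): matches 3 r row(s) → 3 output row(s).
- l row (pid=5): no match → kept, r columns NULL.
- l row (pid=8): no match → kept, r columns NULL.
- l row (pid=3): matches 3 r row(s) → 3 output row(s).
- l row (pid=5): no match → kept, r columns NULL.
- l row (pid=3): matches 3 r row(s) → 3 output row(s).

(3, Carol); (3, Carol); (3, Carol); (3, Ken); (3, Ken); (3, Ken); (3, Pia); (3, Pia); (3, Pia); (5, NULL); (5, NULL); (8, NULL)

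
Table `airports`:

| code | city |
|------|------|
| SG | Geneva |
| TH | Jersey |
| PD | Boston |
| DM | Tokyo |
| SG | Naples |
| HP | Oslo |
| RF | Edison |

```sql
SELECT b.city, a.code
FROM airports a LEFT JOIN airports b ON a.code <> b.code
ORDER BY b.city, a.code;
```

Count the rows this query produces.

40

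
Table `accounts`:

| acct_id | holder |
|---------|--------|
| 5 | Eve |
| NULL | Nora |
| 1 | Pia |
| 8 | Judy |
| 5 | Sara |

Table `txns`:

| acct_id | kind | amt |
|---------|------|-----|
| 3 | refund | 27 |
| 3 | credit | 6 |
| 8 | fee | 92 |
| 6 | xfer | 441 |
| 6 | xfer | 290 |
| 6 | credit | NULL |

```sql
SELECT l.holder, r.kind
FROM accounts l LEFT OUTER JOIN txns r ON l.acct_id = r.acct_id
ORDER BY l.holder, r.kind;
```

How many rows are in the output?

LEFT JOIN keeps every row from `accounts`; unmatched rows get NULL for `txns`'s columns.
Matching on l.acct_id = r.acct_id. A NULL in a compared column never satisfies the condition.
- acct_id=5: no r row matches, row kept with r columns NULL.
- acct_id=NULL: no r row matches, row kept with r columns NULL.
- acct_id=1: no r row matches, row kept with r columns NULL.
- acct_id=8: 1 matching r row(s), so 1 row(s) emitted.
- acct_id=5: no r row matches, row kept with r columns NULL.
Total: 1 matched + 4 padded = 5 rows.

5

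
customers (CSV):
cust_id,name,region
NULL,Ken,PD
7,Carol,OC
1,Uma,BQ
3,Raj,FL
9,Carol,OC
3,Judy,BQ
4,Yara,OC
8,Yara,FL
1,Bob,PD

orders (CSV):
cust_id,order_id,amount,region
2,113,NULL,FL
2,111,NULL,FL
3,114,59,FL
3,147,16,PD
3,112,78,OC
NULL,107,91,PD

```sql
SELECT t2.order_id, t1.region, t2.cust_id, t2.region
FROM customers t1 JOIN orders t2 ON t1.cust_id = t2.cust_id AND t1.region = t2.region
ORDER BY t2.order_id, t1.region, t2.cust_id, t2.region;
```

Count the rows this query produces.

INNER JOIN keeps only pairs where the ON condition holds.
Matching on t1.cust_id = t2.cust_id AND t1.region = t2.region. A NULL in a compared column never satisfies the condition.
- cust_id=NULL, region=PD: no matching t2 row, dropped.
- cust_id=7, region=OC: no matching t2 row, dropped.
- cust_id=1, region=BQ: no matching t2 row, dropped.
- cust_id=3, region=FL: 1 matching t2 row(s), so 1 row(s) emitted.
- cust_id=9, region=OC: no matching t2 row, dropped.
- cust_id=3, region=BQ: no matching t2 row, dropped.
- cust_id=4, region=OC: no matching t2 row, dropped.
- cust_id=8, region=FL: no matching t2 row, dropped.
- cust_id=1, region=PD: no matching t2 row, dropped.
Total: 1 rows.

1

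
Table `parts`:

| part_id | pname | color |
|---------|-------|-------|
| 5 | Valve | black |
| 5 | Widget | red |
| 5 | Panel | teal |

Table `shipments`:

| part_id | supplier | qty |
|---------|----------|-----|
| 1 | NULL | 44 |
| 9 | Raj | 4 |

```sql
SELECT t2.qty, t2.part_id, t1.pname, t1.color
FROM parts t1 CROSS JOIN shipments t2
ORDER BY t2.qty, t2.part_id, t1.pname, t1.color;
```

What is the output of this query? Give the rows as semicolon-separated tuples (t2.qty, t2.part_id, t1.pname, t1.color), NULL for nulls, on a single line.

(4, 9, Panel, teal); (4, 9, Valve, black); (4, 9, Widget, red); (44, 1, Panel, teal); (44, 1, Valve, black); (44, 1, Widget, red)

CROSS JOIN pairs every row of `parts` with every row of `shipments`: 3 × 2 = 6 rows.
After projecting and ordering:
t2.qty | t2.part_id | t1.pname | t1.color
4 | 9 | Panel | teal
4 | 9 | Valve | black
4 | 9 | Widget | red
44 | 1 | Panel | teal
44 | 1 | Valve | black
44 | 1 | Widget | red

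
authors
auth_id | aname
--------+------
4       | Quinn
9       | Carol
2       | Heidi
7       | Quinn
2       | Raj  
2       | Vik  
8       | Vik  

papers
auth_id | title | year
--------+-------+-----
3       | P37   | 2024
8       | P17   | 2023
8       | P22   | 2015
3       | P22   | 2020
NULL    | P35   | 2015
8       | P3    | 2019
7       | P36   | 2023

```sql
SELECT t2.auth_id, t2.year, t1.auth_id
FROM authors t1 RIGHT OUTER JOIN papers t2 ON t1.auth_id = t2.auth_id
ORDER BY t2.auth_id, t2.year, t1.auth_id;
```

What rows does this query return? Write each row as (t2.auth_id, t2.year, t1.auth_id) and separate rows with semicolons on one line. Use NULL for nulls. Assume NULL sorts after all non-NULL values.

RIGHT JOIN keeps every row from `papers`; unmatched rows get NULL for `authors`'s columns.
Matching on t1.auth_id = t2.auth_id. A NULL in a compared column never satisfies the condition.
Matched pairs: 4; unmatched t2 rows kept: 3.

(3, 2020, NULL); (3, 2024, NULL); (7, 2023, 7); (8, 2015, 8); (8, 2019, 8); (8, 2023, 8); (NULL, 2015, NULL)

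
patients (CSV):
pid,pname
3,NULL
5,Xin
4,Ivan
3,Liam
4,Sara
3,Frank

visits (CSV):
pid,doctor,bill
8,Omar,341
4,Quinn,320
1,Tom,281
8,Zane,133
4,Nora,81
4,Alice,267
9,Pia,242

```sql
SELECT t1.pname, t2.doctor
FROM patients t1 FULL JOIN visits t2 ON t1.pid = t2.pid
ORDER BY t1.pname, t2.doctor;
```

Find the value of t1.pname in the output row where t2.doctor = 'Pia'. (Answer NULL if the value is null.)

FULL OUTER JOIN keeps every row from both sides; unmatched rows get NULL for the other side's columns.
Matching on t1.pid = t2.pid.
- t1 (pid=3) has no partner → padded with NULL.
- t1 (pid=5) has no partner → padded with NULL.
- t1 (pid=4) pairs with 3 row(s) of t2.
- t1 (pid=3) has no partner → padded with NULL.
- t1 (pid=4) pairs with 3 row(s) of t2.
- t1 (pid=3) has no partner → padded with NULL.
- plus 4 unmatched t2 row(s), each kept with NULL t1 columns.

NULL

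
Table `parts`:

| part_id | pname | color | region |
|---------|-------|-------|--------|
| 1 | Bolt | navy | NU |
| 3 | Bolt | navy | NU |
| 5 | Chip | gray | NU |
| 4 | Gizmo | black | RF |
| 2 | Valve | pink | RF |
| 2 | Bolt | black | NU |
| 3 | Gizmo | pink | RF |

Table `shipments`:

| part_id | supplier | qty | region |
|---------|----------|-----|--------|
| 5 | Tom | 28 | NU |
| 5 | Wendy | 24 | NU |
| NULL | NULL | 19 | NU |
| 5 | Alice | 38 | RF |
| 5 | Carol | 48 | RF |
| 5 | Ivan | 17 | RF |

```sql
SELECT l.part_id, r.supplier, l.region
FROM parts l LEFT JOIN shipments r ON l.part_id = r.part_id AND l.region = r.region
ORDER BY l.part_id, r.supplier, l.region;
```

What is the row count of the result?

LEFT JOIN keeps every row from `parts`; unmatched rows get NULL for `shipments`'s columns.
Matching on l.part_id = r.part_id AND l.region = r.region. A NULL in a compared column never satisfies the condition.
Matched pairs: 2; unmatched l rows kept: 6.
Total: 2 matched + 6 padded = 8 rows.

8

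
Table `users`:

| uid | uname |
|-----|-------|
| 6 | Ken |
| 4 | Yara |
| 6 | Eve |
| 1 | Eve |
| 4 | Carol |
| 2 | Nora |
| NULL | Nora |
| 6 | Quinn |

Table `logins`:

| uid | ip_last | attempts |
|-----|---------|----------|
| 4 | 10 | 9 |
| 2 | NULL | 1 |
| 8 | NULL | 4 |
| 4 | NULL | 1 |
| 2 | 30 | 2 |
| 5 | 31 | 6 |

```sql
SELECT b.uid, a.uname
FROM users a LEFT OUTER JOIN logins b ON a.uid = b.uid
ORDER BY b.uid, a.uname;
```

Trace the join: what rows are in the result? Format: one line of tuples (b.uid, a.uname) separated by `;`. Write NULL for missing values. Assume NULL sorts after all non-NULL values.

LEFT JOIN keeps every row from `users`; unmatched rows get NULL for `logins`'s columns.
Matching on a.uid = b.uid. A NULL in a compared column never satisfies the condition.
Matched pairs: 6; unmatched a rows kept: 5.

(2, Nora); (2, Nora); (4, Carol); (4, Carol); (4, Yara); (4, Yara); (NULL, Eve); (NULL, Eve); (NULL, Ken); (NULL, Nora); (NULL, Quinn)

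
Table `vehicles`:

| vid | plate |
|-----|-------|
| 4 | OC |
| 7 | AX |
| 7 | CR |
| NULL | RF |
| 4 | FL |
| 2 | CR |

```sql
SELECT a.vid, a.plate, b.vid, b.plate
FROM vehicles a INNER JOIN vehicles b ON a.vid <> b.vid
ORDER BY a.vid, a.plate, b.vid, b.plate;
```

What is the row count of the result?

16

INNER JOIN keeps only pairs where the ON condition holds.
Matching on a.vid <> b.vid. A NULL in a compared column never satisfies the condition.
Matched pairs: 16.
Total: 16 rows.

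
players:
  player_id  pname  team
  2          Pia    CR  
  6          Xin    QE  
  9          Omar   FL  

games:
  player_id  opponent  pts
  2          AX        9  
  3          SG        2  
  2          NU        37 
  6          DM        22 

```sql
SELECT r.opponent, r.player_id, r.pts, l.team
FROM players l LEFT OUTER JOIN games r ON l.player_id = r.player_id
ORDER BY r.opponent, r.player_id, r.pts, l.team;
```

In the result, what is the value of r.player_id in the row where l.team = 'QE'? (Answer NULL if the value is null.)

LEFT JOIN keeps every row from `players`; unmatched rows get NULL for `games`'s columns.
Matching on l.player_id = r.player_id.
- l row (player_id=2): matches 2 r row(s) → 2 output row(s).
- l row (player_id=6): matches 1 r row(s) → 1 output row(s).
- l row (player_id=9): no match → kept, r columns NULL.

6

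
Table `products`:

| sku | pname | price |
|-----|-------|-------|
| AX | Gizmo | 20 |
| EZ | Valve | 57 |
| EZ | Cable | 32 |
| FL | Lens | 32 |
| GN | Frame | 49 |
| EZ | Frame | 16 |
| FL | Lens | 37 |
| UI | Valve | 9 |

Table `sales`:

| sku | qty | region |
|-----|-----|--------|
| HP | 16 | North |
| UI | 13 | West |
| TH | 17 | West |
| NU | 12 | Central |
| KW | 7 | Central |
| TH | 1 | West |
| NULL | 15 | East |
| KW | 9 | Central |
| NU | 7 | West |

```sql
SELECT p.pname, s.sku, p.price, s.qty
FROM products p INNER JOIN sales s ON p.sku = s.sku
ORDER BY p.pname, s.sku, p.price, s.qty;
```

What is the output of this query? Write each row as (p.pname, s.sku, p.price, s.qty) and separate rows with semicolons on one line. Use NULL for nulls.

INNER JOIN keeps only pairs where the ON condition holds.
Matching on p.sku = s.sku. A NULL in a compared column never satisfies the condition.
- sku=AX: no matching s row, dropped.
- sku=EZ: no matching s row, dropped.
- sku=EZ: no matching s row, dropped.
- sku=FL: no matching s row, dropped.
- sku=GN: no matching s row, dropped.
- sku=EZ: no matching s row, dropped.
- sku=FL: no matching s row, dropped.
- sku=UI: 1 matching s row(s), so 1 row(s) emitted.
After projecting and ordering:
p.pname | s.sku | p.price | s.qty
Valve | UI | 9 | 13

(Valve, UI, 9, 13)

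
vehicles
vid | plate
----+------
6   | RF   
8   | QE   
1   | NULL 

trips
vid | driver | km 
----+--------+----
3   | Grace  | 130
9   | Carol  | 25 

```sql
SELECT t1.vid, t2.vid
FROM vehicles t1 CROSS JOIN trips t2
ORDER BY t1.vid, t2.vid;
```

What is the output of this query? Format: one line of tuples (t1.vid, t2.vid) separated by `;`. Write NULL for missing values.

(1, 3); (1, 9); (6, 3); (6, 9); (8, 3); (8, 9)

CROSS JOIN pairs every row of `vehicles` with every row of `trips`: 3 × 2 = 6 rows.
After projecting and ordering:
t1.vid | t2.vid
1 | 3
1 | 9
6 | 3
6 | 9
8 | 3
8 | 9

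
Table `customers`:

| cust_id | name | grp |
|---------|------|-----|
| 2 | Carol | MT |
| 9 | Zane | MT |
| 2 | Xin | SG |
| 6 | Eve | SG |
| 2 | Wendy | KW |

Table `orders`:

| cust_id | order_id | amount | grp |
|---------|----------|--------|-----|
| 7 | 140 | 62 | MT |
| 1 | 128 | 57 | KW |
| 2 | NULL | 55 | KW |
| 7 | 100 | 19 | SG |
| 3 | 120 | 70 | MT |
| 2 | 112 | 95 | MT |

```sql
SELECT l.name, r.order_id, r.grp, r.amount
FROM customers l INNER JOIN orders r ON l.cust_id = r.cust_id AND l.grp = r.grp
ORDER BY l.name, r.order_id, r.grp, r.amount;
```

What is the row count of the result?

2

INNER JOIN keeps only pairs where the ON condition holds.
Matching on l.cust_id = r.cust_id AND l.grp = r.grp.
Matched pairs: 2.
Total: 2 rows.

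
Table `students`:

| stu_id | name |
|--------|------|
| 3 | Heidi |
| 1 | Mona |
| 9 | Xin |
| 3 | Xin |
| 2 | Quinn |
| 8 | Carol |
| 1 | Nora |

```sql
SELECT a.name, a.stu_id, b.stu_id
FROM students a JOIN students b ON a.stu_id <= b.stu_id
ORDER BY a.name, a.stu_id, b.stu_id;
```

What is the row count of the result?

30

INNER JOIN keeps only pairs where the ON condition holds.
Matching on a.stu_id <= b.stu_id.
Matched pairs: 30.
Total: 30 rows.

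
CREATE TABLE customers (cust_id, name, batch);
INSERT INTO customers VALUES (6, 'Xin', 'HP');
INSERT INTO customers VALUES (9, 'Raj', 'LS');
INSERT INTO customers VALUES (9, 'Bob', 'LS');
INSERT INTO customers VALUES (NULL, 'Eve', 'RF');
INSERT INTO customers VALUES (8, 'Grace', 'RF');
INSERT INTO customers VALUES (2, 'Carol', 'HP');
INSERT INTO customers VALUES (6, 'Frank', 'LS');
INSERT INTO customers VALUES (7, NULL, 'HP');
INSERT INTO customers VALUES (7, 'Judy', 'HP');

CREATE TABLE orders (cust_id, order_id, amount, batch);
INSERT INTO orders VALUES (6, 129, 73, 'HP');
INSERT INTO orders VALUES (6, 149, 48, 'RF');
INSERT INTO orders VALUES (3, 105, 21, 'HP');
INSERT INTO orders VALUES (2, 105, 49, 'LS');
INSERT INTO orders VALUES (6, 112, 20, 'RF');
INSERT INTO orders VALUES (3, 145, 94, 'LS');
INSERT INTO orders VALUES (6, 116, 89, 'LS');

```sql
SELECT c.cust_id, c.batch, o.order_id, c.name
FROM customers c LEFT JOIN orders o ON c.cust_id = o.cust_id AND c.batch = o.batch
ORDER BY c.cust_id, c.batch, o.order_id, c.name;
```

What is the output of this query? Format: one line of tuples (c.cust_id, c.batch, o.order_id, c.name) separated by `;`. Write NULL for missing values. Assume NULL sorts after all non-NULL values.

(2, HP, NULL, Carol); (6, HP, 129, Xin); (6, LS, 116, Frank); (7, HP, NULL, Judy); (7, HP, NULL, NULL); (8, RF, NULL, Grace); (9, LS, NULL, Bob); (9, LS, NULL, Raj); (NULL, RF, NULL, Eve)

LEFT JOIN keeps every row from `customers`; unmatched rows get NULL for `orders`'s columns.
Matching on c.cust_id = o.cust_id AND c.batch = o.batch. A NULL in a compared column never satisfies the condition.
Matched pairs: 2; unmatched c rows kept: 7.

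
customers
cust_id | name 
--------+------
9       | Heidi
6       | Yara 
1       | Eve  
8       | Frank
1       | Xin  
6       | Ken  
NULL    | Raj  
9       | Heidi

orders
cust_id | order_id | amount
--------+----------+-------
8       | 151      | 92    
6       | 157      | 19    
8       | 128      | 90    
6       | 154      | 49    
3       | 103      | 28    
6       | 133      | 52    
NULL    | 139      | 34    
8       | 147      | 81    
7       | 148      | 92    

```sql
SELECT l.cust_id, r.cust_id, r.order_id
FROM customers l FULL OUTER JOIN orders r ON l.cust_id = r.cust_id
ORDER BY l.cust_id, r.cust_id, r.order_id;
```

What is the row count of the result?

FULL OUTER JOIN keeps every row from both sides; unmatched rows get NULL for the other side's columns.
Matching on l.cust_id = r.cust_id. A NULL in a compared column never satisfies the condition.
- cust_id=9: no r row matches, row kept with r columns NULL.
- cust_id=6: 3 matching r row(s), so 3 row(s) emitted.
- cust_id=1: no r row matches, row kept with r columns NULL.
- cust_id=8: 3 matching r row(s), so 3 row(s) emitted.
- cust_id=1: no r row matches, row kept with r columns NULL.
- cust_id=6: 3 matching r row(s), so 3 row(s) emitted.
- cust_id=NULL: no r row matches, row kept with r columns NULL.
- cust_id=9: no r row matches, row kept with r columns NULL.
- 3 r row(s) had no l match → kept, l columns NULL.
Total: 9 matched + 8 padded = 17 rows.

17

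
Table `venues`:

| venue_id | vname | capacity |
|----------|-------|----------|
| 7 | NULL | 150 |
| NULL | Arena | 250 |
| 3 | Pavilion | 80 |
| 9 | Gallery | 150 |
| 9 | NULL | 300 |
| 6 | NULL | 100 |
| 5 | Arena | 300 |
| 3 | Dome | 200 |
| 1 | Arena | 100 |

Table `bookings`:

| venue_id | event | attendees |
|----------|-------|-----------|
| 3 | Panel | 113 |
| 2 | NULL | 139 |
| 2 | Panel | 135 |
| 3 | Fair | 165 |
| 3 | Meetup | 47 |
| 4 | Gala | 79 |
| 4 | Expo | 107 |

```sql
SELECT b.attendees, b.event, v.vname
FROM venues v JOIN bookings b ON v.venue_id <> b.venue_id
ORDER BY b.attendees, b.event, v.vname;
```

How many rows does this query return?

50

INNER JOIN keeps only pairs where the ON condition holds.
Matching on v.venue_id <> b.venue_id. A NULL in a compared column never satisfies the condition.
- venue_id=7: 7 matching b row(s), so 7 row(s) emitted.
- venue_id=NULL: no matching b row, dropped.
- venue_id=3: 4 matching b row(s), so 4 row(s) emitted.
- venue_id=9: 7 matching b row(s), so 7 row(s) emitted.
- venue_id=9: 7 matching b row(s), so 7 row(s) emitted.
- venue_id=6: 7 matching b row(s), so 7 row(s) emitted.
- venue_id=5: 7 matching b row(s), so 7 row(s) emitted.
- venue_id=3: 4 matching b row(s), so 4 row(s) emitted.
- venue_id=1: 7 matching b row(s), so 7 row(s) emitted.
Total: 50 rows.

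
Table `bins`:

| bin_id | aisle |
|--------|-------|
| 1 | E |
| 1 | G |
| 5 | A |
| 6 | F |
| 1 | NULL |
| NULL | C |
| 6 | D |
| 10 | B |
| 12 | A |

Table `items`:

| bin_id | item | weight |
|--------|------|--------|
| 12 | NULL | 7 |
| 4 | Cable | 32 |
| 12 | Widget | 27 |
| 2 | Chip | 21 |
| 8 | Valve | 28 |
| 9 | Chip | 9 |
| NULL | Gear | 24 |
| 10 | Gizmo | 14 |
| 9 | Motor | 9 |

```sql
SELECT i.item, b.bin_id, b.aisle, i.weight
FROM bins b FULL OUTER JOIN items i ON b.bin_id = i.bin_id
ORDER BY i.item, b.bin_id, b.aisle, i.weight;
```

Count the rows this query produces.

FULL OUTER JOIN keeps every row from both sides; unmatched rows get NULL for the other side's columns.
Matching on b.bin_id = i.bin_id. A NULL in a compared column never satisfies the condition.
- b row (bin_id=1): no match → kept, i columns NULL.
- b row (bin_id=1): no match → kept, i columns NULL.
- b row (bin_id=5): no match → kept, i columns NULL.
- b row (bin_id=6): no match → kept, i columns NULL.
- b row (bin_id=1): no match → kept, i columns NULL.
- b row (bin_id=NULL): no match → kept, i columns NULL.
- b row (bin_id=6): no match → kept, i columns NULL.
- b row (bin_id=10): matches 1 i row(s) → 1 output row(s).
- b row (bin_id=12): matches 2 i row(s) → 2 output row(s).
- plus 6 unmatched i row(s), each kept with NULL b columns.
Total: 3 matched + 13 padded = 16 rows.

16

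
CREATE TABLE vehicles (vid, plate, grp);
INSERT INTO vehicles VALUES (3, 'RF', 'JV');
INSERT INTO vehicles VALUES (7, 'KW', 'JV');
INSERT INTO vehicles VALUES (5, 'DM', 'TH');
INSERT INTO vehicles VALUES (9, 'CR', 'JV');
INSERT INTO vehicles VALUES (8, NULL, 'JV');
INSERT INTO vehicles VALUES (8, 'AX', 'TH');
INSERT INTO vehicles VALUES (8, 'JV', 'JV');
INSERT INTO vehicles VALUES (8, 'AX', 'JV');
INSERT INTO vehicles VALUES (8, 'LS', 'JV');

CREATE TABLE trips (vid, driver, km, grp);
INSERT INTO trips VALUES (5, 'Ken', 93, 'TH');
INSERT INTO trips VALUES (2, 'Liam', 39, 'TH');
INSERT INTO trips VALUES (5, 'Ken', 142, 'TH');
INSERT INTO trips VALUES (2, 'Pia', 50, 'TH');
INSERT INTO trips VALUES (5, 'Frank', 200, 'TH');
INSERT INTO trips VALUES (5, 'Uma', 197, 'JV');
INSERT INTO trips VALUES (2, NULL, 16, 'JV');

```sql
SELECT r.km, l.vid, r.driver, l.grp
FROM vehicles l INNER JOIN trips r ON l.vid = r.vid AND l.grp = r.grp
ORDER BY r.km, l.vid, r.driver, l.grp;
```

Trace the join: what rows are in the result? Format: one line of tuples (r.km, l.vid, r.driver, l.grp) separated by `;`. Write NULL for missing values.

(93, 5, Ken, TH); (142, 5, Ken, TH); (200, 5, Frank, TH)

INNER JOIN keeps only pairs where the ON condition holds.
Matching on l.vid = r.vid AND l.grp = r.grp.
Matched pairs: 3.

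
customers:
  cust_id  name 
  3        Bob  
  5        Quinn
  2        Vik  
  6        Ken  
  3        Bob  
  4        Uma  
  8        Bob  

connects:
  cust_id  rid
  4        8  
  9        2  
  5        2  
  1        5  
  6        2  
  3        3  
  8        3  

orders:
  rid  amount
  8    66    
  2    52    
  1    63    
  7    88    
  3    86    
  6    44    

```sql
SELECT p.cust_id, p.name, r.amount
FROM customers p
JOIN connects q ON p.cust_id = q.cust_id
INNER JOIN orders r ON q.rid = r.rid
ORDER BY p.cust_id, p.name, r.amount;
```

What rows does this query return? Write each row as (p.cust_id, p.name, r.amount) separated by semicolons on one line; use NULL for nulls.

(3, Bob, 86); (3, Bob, 86); (4, Uma, 66); (5, Quinn, 52); (6, Ken, 52); (8, Bob, 86)

Step 1 — p INNER JOIN q on cust_id → 6 row(s).
Then INNER JOIN `orders r` on rid: keep only rows whose q.rid appears in r.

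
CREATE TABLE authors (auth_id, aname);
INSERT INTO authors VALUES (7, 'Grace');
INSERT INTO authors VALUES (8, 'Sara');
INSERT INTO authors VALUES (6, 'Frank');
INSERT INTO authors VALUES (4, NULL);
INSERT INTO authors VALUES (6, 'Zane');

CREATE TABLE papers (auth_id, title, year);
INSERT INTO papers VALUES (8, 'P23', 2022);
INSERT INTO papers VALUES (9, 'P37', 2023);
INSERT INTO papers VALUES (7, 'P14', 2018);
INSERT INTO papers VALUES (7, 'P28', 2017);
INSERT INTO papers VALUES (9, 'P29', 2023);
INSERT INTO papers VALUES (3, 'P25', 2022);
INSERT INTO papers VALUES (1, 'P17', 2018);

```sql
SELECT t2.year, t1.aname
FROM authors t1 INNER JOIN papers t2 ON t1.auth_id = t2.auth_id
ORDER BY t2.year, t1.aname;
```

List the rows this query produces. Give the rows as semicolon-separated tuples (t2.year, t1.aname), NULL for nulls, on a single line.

INNER JOIN keeps only pairs where the ON condition holds.
Matching on t1.auth_id = t2.auth_id.
Matched pairs: 3.

(2017, Grace); (2018, Grace); (2022, Sara)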